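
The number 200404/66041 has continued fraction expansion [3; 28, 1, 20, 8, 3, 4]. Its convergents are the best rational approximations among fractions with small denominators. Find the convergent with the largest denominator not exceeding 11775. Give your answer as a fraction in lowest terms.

a_0 = 3: 3/1  (≤ bound)
a_1 = 28: 85/28  (≤ bound)
a_2 = 1: 88/29  (≤ bound)
a_3 = 20: 1845/608  (≤ bound)
a_4 = 8: 14848/4893  (≤ bound)
a_5 = 3: 46389/15287  (> 11775, stop)

14848/4893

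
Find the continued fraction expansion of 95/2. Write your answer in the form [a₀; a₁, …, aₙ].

[47; 2]

Run the Euclidean algorithm, recording each quotient:
⌊95/2⌋ = 47, remainder 1
⌊2/1⌋ = 2, remainder 0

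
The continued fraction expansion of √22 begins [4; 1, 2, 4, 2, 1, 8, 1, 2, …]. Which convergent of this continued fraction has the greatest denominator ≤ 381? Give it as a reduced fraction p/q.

1712/365

List convergents until the denominator exceeds the bound:
a_0 = 4: 4/1  (≤ bound)
a_1 = 1: 5/1  (≤ bound)
a_2 = 2: 14/3  (≤ bound)
a_3 = 4: 61/13  (≤ bound)
a_4 = 2: 136/29  (≤ bound)
a_5 = 1: 197/42  (≤ bound)
a_6 = 8: 1712/365  (≤ bound)
a_7 = 1: 1909/407  (> 381, stop)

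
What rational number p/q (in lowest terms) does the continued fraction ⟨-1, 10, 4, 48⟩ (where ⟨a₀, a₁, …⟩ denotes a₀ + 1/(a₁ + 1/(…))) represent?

a_0 = -1: -1/1
a_1 = 10: -9/10
a_2 = 4: -37/41
a_3 = 48: -1785/1978

-1785/1978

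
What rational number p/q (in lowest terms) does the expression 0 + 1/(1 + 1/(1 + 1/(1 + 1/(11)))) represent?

a_0 = 0: 0/1
a_1 = 1: 1/1
a_2 = 1: 1/2
a_3 = 1: 2/3
a_4 = 11: 23/35

23/35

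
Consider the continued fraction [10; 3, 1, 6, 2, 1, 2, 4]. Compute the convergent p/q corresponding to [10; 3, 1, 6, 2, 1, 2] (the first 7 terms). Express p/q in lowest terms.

a_0 = 10: 10/1
a_1 = 3: 31/3
a_2 = 1: 41/4
a_3 = 6: 277/27
a_4 = 2: 595/58
a_5 = 1: 872/85
a_6 = 2: 2339/228

2339/228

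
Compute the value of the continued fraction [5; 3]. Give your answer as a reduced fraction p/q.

16/3

a_0 = 5: 5/1
a_1 = 3: 16/3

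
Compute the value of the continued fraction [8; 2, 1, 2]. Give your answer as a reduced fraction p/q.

67/8

Starting at the tail and folding back:
Start with 2.
1 + 1/(2/1) = 1 + 1/2 = 3/2
2 + 1/(3/2) = 2 + 2/3 = 8/3
8 + 1/(8/3) = 8 + 3/8 = 67/8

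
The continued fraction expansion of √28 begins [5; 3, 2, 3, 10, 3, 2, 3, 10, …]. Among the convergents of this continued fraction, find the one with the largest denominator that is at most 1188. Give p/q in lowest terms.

4048/765

a_0 = 5: 5/1  (≤ bound)
a_1 = 3: 16/3  (≤ bound)
a_2 = 2: 37/7  (≤ bound)
a_3 = 3: 127/24  (≤ bound)
a_4 = 10: 1307/247  (≤ bound)
a_5 = 3: 4048/765  (≤ bound)
a_6 = 2: 9403/1777  (> 1188, stop)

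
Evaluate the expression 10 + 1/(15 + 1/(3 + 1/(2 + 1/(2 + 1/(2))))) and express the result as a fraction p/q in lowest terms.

6311/627

Use the convergent recurrence hₖ = aₖ·hₖ₋₁ + hₖ₋₂ (and likewise for the denominators kₖ):
a_0 = 10: 10/1
a_1 = 15: 151/15
a_2 = 3: 463/46
a_3 = 2: 1077/107
a_4 = 2: 2617/260
a_5 = 2: 6311/627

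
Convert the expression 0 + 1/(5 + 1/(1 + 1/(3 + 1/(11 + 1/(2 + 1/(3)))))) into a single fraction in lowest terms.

327/1882

Start with 3.
2 + 1/(3/1) = 2 + 1/3 = 7/3
11 + 1/(7/3) = 11 + 3/7 = 80/7
3 + 1/(80/7) = 3 + 7/80 = 247/80
1 + 1/(247/80) = 1 + 80/247 = 327/247
5 + 1/(327/247) = 5 + 247/327 = 1882/327
0 + 1/(1882/327) = 0 + 327/1882 = 327/1882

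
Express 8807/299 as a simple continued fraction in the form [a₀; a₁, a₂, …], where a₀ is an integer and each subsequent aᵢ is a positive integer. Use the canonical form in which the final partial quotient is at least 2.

Repeatedly divide and take the remainder:
8807 = 29·299 + 136, so a_0 = 29
299 = 2·136 + 27, so a_1 = 2
136 = 5·27 + 1, so a_2 = 5
27 = 27·1 + 0, so a_3 = 27

[29; 2, 5, 27]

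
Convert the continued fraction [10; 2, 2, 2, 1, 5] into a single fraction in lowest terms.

Collapse the nested fraction from the inside out:
Start with 5.
1 + 1/(5/1) = 1 + 1/5 = 6/5
2 + 1/(6/5) = 2 + 5/6 = 17/6
2 + 1/(17/6) = 2 + 6/17 = 40/17
2 + 1/(40/17) = 2 + 17/40 = 97/40
10 + 1/(97/40) = 10 + 40/97 = 1010/97

1010/97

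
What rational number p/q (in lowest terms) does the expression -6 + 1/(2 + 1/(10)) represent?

Build up convergents one term at a time:
a_0 = -6: -6/1
a_1 = 2: -11/2
a_2 = 10: -116/21

-116/21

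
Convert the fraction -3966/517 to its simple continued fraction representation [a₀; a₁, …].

⌊-3966/517⌋ = -8, remainder 170
⌊517/170⌋ = 3, remainder 7
⌊170/7⌋ = 24, remainder 2
⌊7/2⌋ = 3, remainder 1
⌊2/1⌋ = 2, remainder 0

[-8; 3, 24, 3, 2]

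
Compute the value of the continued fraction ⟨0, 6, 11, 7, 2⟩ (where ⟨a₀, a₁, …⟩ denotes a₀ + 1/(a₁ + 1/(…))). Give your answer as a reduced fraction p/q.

167/1017

Start with 2.
7 + 1/(2/1) = 7 + 1/2 = 15/2
11 + 1/(15/2) = 11 + 2/15 = 167/15
6 + 1/(167/15) = 6 + 15/167 = 1017/167
0 + 1/(1017/167) = 0 + 167/1017 = 167/1017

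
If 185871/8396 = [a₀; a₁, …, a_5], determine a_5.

13

⌊185871/8396⌋ = 22, remainder 1159
⌊8396/1159⌋ = 7, remainder 283
⌊1159/283⌋ = 4, remainder 27
⌊283/27⌋ = 10, remainder 13
⌊27/13⌋ = 2, remainder 1
⌊13/1⌋ = 13, remainder 0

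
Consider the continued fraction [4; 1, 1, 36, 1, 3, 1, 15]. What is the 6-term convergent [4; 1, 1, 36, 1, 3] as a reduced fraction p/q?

Build up convergents one term at a time:
a_0 = 4: 4/1
a_1 = 1: 5/1
a_2 = 1: 9/2
a_3 = 36: 329/73
a_4 = 1: 338/75
a_5 = 3: 1343/298

1343/298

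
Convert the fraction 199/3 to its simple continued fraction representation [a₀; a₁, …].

[66; 3]

199 ÷ 3 → quotient 66, remainder 1
3 ÷ 1 → quotient 3, remainder 0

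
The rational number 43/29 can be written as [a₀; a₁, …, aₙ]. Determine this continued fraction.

Repeatedly divide and take the remainder:
43 = 1·29 + 14, so a_0 = 1
29 = 2·14 + 1, so a_1 = 2
14 = 14·1 + 0, so a_2 = 14

[1; 2, 14]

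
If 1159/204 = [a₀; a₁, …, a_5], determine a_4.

Run the Euclidean algorithm, recording each quotient:
1159 ÷ 204 → quotient 5, remainder 139
204 ÷ 139 → quotient 1, remainder 65
139 ÷ 65 → quotient 2, remainder 9
65 ÷ 9 → quotient 7, remainder 2
9 ÷ 2 → quotient 4, remainder 1

4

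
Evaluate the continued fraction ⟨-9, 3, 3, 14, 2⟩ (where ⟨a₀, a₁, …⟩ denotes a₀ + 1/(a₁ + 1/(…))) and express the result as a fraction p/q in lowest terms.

Work from the innermost term outward:
Start with 2.
14 + 1/(2/1) = 14 + 1/2 = 29/2
3 + 1/(29/2) = 3 + 2/29 = 89/29
3 + 1/(89/29) = 3 + 29/89 = 296/89
-9 + 1/(296/89) = -9 + 89/296 = -2575/296

-2575/296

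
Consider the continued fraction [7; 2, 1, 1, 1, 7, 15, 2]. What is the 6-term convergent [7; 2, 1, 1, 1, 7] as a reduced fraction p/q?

450/61

Start with 7.
1 + 1/(7/1) = 1 + 1/7 = 8/7
1 + 1/(8/7) = 1 + 7/8 = 15/8
1 + 1/(15/8) = 1 + 8/15 = 23/15
2 + 1/(23/15) = 2 + 15/23 = 61/23
7 + 1/(61/23) = 7 + 23/61 = 450/61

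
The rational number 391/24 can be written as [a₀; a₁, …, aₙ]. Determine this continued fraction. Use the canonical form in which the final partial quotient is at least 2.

391 = 16·24 + 7, so a_0 = 16
24 = 3·7 + 3, so a_1 = 3
7 = 2·3 + 1, so a_2 = 2
3 = 3·1 + 0, so a_3 = 3

[16; 3, 2, 3]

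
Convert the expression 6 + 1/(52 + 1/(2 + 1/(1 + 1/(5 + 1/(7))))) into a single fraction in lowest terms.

38444/6387

a_0 = 6: 6/1
a_1 = 52: 313/52
a_2 = 2: 632/105
a_3 = 1: 945/157
a_4 = 5: 5357/890
a_5 = 7: 38444/6387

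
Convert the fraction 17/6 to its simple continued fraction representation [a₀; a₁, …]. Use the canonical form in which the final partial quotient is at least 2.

⌊17/6⌋ = 2, remainder 5
⌊6/5⌋ = 1, remainder 1
⌊5/1⌋ = 5, remainder 0

[2; 1, 5]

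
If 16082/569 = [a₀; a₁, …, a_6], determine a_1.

3

16082 = 28·569 + 150, so a_0 = 28
569 = 3·150 + 119, so a_1 = 3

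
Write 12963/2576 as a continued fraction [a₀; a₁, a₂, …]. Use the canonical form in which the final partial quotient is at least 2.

[5; 31, 27, 1, 2]

12963 = 5·2576 + 83, so a_0 = 5
2576 = 31·83 + 3, so a_1 = 31
83 = 27·3 + 2, so a_2 = 27
3 = 1·2 + 1, so a_3 = 1
2 = 2·1 + 0, so a_4 = 2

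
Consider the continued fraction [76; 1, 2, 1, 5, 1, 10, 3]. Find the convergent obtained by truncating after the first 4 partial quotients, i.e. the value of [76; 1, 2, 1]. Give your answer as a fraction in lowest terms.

307/4

a_0 = 76: 76/1
a_1 = 1: 77/1
a_2 = 2: 230/3
a_3 = 1: 307/4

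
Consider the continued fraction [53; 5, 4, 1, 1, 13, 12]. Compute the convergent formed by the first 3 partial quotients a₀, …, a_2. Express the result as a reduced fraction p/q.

1117/21

Starting at the tail and folding back:
Start with 4.
5 + 1/(4/1) = 5 + 1/4 = 21/4
53 + 1/(21/4) = 53 + 4/21 = 1117/21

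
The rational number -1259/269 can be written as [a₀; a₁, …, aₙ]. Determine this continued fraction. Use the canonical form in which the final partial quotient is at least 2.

[-5; 3, 7, 1, 4, 2]

Apply division with remainder until the remainder is 0:
⌊-1259/269⌋ = -5, remainder 86
⌊269/86⌋ = 3, remainder 11
⌊86/11⌋ = 7, remainder 9
⌊11/9⌋ = 1, remainder 2
⌊9/2⌋ = 4, remainder 1
⌊2/1⌋ = 2, remainder 0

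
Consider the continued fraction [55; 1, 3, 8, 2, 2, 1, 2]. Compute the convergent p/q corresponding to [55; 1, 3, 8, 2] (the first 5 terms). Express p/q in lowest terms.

3903/70

a_0 = 55: 55/1
a_1 = 1: 56/1
a_2 = 3: 223/4
a_3 = 8: 1840/33
a_4 = 2: 3903/70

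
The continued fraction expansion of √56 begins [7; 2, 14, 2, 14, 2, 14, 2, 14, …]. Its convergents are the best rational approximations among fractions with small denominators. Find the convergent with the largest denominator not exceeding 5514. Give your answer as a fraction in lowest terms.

13455/1798

List convergents until the denominator exceeds the bound:
a_0 = 7: 7/1  (≤ bound)
a_1 = 2: 15/2  (≤ bound)
a_2 = 14: 217/29  (≤ bound)
a_3 = 2: 449/60  (≤ bound)
a_4 = 14: 6503/869  (≤ bound)
a_5 = 2: 13455/1798  (≤ bound)
a_6 = 14: 194873/26041  (> 5514, stop)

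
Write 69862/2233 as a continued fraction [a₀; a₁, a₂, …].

Apply division with remainder until the remainder is 0:
⌊69862/2233⌋ = 31, remainder 639
⌊2233/639⌋ = 3, remainder 316
⌊639/316⌋ = 2, remainder 7
⌊316/7⌋ = 45, remainder 1
⌊7/1⌋ = 7, remainder 0

[31; 3, 2, 45, 7]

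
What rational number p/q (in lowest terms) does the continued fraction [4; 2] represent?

Start with 2.
4 + 1/(2/1) = 4 + 1/2 = 9/2

9/2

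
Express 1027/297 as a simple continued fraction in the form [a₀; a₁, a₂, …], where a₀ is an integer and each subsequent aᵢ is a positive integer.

[3; 2, 5, 2, 3, 1, 2]

Apply division with remainder until the remainder is 0:
1027 = 3·297 + 136, so a_0 = 3
297 = 2·136 + 25, so a_1 = 2
136 = 5·25 + 11, so a_2 = 5
25 = 2·11 + 3, so a_3 = 2
11 = 3·3 + 2, so a_4 = 3
3 = 1·2 + 1, so a_5 = 1
2 = 2·1 + 0, so a_6 = 2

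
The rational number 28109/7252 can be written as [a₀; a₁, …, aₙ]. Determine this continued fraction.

[3; 1, 7, 14, 1, 59]

Apply division with remainder until the remainder is 0:
28109 ÷ 7252 → quotient 3, remainder 6353
7252 ÷ 6353 → quotient 1, remainder 899
6353 ÷ 899 → quotient 7, remainder 60
899 ÷ 60 → quotient 14, remainder 59
60 ÷ 59 → quotient 1, remainder 1
59 ÷ 1 → quotient 59, remainder 0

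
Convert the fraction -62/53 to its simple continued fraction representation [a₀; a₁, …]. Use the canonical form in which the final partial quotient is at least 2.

[-2; 1, 4, 1, 8]

⌊-62/53⌋ = -2, remainder 44
⌊53/44⌋ = 1, remainder 9
⌊44/9⌋ = 4, remainder 8
⌊9/8⌋ = 1, remainder 1
⌊8/1⌋ = 8, remainder 0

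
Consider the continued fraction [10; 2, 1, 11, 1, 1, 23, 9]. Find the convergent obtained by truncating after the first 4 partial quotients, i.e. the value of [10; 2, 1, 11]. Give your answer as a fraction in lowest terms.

362/35

a_0 = 10: 10/1
a_1 = 2: 21/2
a_2 = 1: 31/3
a_3 = 11: 362/35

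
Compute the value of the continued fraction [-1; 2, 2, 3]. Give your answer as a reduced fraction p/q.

a_0 = -1: -1/1
a_1 = 2: -1/2
a_2 = 2: -3/5
a_3 = 3: -10/17

-10/17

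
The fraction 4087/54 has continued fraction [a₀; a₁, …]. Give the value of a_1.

1

Repeatedly divide and take the remainder:
4087 ÷ 54 → quotient 75, remainder 37
54 ÷ 37 → quotient 1, remainder 17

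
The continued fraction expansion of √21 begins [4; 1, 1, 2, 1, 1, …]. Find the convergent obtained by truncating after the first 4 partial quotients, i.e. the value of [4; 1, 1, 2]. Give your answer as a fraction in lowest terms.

Start with 2.
1 + 1/(2/1) = 1 + 1/2 = 3/2
1 + 1/(3/2) = 1 + 2/3 = 5/3
4 + 1/(5/3) = 4 + 3/5 = 23/5

23/5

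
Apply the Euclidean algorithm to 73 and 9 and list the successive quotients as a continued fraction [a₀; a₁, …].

⌊73/9⌋ = 8, remainder 1
⌊9/1⌋ = 9, remainder 0

[8; 9]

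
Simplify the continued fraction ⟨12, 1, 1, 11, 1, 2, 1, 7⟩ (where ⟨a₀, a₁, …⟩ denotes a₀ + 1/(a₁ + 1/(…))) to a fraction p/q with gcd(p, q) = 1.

Start with 7.
1 + 1/(7/1) = 1 + 1/7 = 8/7
2 + 1/(8/7) = 2 + 7/8 = 23/8
1 + 1/(23/8) = 1 + 8/23 = 31/23
11 + 1/(31/23) = 11 + 23/31 = 364/31
1 + 1/(364/31) = 1 + 31/364 = 395/364
1 + 1/(395/364) = 1 + 364/395 = 759/395
12 + 1/(759/395) = 12 + 395/759 = 9503/759

9503/759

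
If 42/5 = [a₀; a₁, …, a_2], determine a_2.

42 ÷ 5 → quotient 8, remainder 2
5 ÷ 2 → quotient 2, remainder 1
2 ÷ 1 → quotient 2, remainder 0

2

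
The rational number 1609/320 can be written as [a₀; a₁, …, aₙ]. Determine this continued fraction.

1609 ÷ 320 → quotient 5, remainder 9
320 ÷ 9 → quotient 35, remainder 5
9 ÷ 5 → quotient 1, remainder 4
5 ÷ 4 → quotient 1, remainder 1
4 ÷ 1 → quotient 4, remainder 0

[5; 35, 1, 1, 4]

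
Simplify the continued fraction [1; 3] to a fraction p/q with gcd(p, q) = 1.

Work from the innermost term outward:
Start with 3.
1 + 1/(3/1) = 1 + 1/3 = 4/3

4/3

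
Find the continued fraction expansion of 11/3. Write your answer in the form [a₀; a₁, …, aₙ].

11 = 3·3 + 2, so a_0 = 3
3 = 1·2 + 1, so a_1 = 1
2 = 2·1 + 0, so a_2 = 2

[3; 1, 2]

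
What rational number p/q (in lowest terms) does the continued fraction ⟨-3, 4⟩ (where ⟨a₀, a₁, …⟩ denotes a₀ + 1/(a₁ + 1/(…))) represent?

-11/4

Start with 4.
-3 + 1/(4/1) = -3 + 1/4 = -11/4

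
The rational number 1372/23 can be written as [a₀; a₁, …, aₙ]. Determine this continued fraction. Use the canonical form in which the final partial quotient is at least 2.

Apply division with remainder until the remainder is 0:
⌊1372/23⌋ = 59, remainder 15
⌊23/15⌋ = 1, remainder 8
⌊15/8⌋ = 1, remainder 7
⌊8/7⌋ = 1, remainder 1
⌊7/1⌋ = 7, remainder 0

[59; 1, 1, 1, 7]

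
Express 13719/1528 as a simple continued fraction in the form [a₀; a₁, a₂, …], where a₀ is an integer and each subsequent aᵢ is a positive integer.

13719 ÷ 1528 → quotient 8, remainder 1495
1528 ÷ 1495 → quotient 1, remainder 33
1495 ÷ 33 → quotient 45, remainder 10
33 ÷ 10 → quotient 3, remainder 3
10 ÷ 3 → quotient 3, remainder 1
3 ÷ 1 → quotient 3, remainder 0

[8; 1, 45, 3, 3, 3]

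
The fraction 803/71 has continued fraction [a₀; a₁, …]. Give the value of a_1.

Repeatedly divide and take the remainder:
803 = 11·71 + 22, so a_0 = 11
71 = 3·22 + 5, so a_1 = 3

3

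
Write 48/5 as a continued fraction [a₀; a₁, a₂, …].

[9; 1, 1, 2]

Apply division with remainder until the remainder is 0:
48 ÷ 5 → quotient 9, remainder 3
5 ÷ 3 → quotient 1, remainder 2
3 ÷ 2 → quotient 1, remainder 1
2 ÷ 1 → quotient 2, remainder 0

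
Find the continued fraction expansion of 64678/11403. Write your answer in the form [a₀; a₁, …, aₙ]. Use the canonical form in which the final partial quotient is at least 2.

[5; 1, 2, 20, 2, 3, 2, 11]

⌊64678/11403⌋ = 5, remainder 7663
⌊11403/7663⌋ = 1, remainder 3740
⌊7663/3740⌋ = 2, remainder 183
⌊3740/183⌋ = 20, remainder 80
⌊183/80⌋ = 2, remainder 23
⌊80/23⌋ = 3, remainder 11
⌊23/11⌋ = 2, remainder 1
⌊11/1⌋ = 11, remainder 0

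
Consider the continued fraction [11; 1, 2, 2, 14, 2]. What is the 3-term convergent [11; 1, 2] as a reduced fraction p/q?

Use the convergent recurrence hₖ = aₖ·hₖ₋₁ + hₖ₋₂ (and likewise for the denominators kₖ):
a_0 = 11: 11/1
a_1 = 1: 12/1
a_2 = 2: 35/3

35/3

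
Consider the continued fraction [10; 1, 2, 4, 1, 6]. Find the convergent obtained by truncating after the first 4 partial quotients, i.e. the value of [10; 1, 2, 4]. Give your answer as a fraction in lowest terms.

139/13

Start with 4.
2 + 1/(4/1) = 2 + 1/4 = 9/4
1 + 1/(9/4) = 1 + 4/9 = 13/9
10 + 1/(13/9) = 10 + 9/13 = 139/13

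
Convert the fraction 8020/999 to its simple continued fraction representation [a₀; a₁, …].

[8; 35, 1, 2, 9]

Repeatedly divide and take the remainder:
8020 ÷ 999 → quotient 8, remainder 28
999 ÷ 28 → quotient 35, remainder 19
28 ÷ 19 → quotient 1, remainder 9
19 ÷ 9 → quotient 2, remainder 1
9 ÷ 1 → quotient 9, remainder 0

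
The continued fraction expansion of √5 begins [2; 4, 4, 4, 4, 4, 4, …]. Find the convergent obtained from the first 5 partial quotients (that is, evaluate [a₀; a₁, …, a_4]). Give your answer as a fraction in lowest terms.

682/305

a_0 = 2: 2/1
a_1 = 4: 9/4
a_2 = 4: 38/17
a_3 = 4: 161/72
a_4 = 4: 682/305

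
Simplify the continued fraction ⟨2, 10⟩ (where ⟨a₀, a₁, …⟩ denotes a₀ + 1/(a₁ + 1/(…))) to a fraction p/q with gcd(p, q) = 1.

21/10

a_0 = 2: 2/1
a_1 = 10: 21/10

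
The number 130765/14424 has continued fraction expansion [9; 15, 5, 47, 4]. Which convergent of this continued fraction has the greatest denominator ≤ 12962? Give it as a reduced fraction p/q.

a_0 = 9: 9/1  (≤ bound)
a_1 = 15: 136/15  (≤ bound)
a_2 = 5: 689/76  (≤ bound)
a_3 = 47: 32519/3587  (≤ bound)
a_4 = 4: 130765/14424  (> 12962, stop)

32519/3587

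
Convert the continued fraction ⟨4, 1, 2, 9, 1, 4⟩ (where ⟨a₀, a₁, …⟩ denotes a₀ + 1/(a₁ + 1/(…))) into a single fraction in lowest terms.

711/152

a_0 = 4: 4/1
a_1 = 1: 5/1
a_2 = 2: 14/3
a_3 = 9: 131/28
a_4 = 1: 145/31
a_5 = 4: 711/152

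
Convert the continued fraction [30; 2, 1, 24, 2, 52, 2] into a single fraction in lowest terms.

485495/16003

Start with 2.
52 + 1/(2/1) = 52 + 1/2 = 105/2
2 + 1/(105/2) = 2 + 2/105 = 212/105
24 + 1/(212/105) = 24 + 105/212 = 5193/212
1 + 1/(5193/212) = 1 + 212/5193 = 5405/5193
2 + 1/(5405/5193) = 2 + 5193/5405 = 16003/5405
30 + 1/(16003/5405) = 30 + 5405/16003 = 485495/16003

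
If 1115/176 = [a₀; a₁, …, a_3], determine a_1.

⌊1115/176⌋ = 6, remainder 59
⌊176/59⌋ = 2, remainder 58

2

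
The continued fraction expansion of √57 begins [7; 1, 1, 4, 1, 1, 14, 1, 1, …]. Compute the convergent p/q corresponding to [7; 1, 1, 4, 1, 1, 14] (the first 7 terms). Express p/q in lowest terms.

a_0 = 7: 7/1
a_1 = 1: 8/1
a_2 = 1: 15/2
a_3 = 4: 68/9
a_4 = 1: 83/11
a_5 = 1: 151/20
a_6 = 14: 2197/291

2197/291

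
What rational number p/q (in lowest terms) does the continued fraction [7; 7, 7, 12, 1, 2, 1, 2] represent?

Start with 2.
1 + 1/(2/1) = 1 + 1/2 = 3/2
2 + 1/(3/2) = 2 + 2/3 = 8/3
1 + 1/(8/3) = 1 + 3/8 = 11/8
12 + 1/(11/8) = 12 + 8/11 = 140/11
7 + 1/(140/11) = 7 + 11/140 = 991/140
7 + 1/(991/140) = 7 + 140/991 = 7077/991
7 + 1/(7077/991) = 7 + 991/7077 = 50530/7077

50530/7077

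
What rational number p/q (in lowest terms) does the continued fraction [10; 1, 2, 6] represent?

a_0 = 10: 10/1
a_1 = 1: 11/1
a_2 = 2: 32/3
a_3 = 6: 203/19

203/19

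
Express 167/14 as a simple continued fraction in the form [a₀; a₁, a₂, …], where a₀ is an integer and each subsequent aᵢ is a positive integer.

[11; 1, 13]

167 ÷ 14 → quotient 11, remainder 13
14 ÷ 13 → quotient 1, remainder 1
13 ÷ 1 → quotient 13, remainder 0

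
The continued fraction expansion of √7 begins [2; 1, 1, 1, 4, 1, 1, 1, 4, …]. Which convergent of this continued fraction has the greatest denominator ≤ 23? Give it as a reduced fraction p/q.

45/17

List convergents until the denominator exceeds the bound:
a_0 = 2: 2/1  (≤ bound)
a_1 = 1: 3/1  (≤ bound)
a_2 = 1: 5/2  (≤ bound)
a_3 = 1: 8/3  (≤ bound)
a_4 = 4: 37/14  (≤ bound)
a_5 = 1: 45/17  (≤ bound)
a_6 = 1: 82/31  (> 23, stop)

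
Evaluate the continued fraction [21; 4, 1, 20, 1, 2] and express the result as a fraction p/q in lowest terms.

6827/322

Use the convergent recurrence hₖ = aₖ·hₖ₋₁ + hₖ₋₂ (and likewise for the denominators kₖ):
a_0 = 21: 21/1
a_1 = 4: 85/4
a_2 = 1: 106/5
a_3 = 20: 2205/104
a_4 = 1: 2311/109
a_5 = 2: 6827/322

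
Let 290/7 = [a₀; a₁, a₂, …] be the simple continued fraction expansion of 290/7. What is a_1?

290 = 41·7 + 3, so a_0 = 41
7 = 2·3 + 1, so a_1 = 2

2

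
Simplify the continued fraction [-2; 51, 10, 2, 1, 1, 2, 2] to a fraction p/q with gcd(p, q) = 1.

Compute successive convergents:
a_0 = -2: -2/1
a_1 = 51: -101/51
a_2 = 10: -1012/511
a_3 = 2: -2125/1073
a_4 = 1: -3137/1584
a_5 = 1: -5262/2657
a_6 = 2: -13661/6898
a_7 = 2: -32584/16453

-32584/16453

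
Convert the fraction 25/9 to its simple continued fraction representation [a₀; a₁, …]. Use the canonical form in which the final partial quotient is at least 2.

[2; 1, 3, 2]

⌊25/9⌋ = 2, remainder 7
⌊9/7⌋ = 1, remainder 2
⌊7/2⌋ = 3, remainder 1
⌊2/1⌋ = 2, remainder 0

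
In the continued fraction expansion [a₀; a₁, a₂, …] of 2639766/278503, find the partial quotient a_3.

12

Run the Euclidean algorithm, recording each quotient:
⌊2639766/278503⌋ = 9, remainder 133239
⌊278503/133239⌋ = 2, remainder 12025
⌊133239/12025⌋ = 11, remainder 964
⌊12025/964⌋ = 12, remainder 457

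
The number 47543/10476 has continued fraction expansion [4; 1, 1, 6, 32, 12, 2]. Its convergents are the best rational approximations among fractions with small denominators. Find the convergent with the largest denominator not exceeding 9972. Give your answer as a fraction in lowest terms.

a_0 = 4: 4/1  (≤ bound)
a_1 = 1: 5/1  (≤ bound)
a_2 = 1: 9/2  (≤ bound)
a_3 = 6: 59/13  (≤ bound)
a_4 = 32: 1897/418  (≤ bound)
a_5 = 12: 22823/5029  (≤ bound)
a_6 = 2: 47543/10476  (> 9972, stop)

22823/5029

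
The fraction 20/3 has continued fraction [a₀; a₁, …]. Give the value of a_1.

1

20 ÷ 3 → quotient 6, remainder 2
3 ÷ 2 → quotient 1, remainder 1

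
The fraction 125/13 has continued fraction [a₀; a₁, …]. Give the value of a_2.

Run the Euclidean algorithm, recording each quotient:
⌊125/13⌋ = 9, remainder 8
⌊13/8⌋ = 1, remainder 5
⌊8/5⌋ = 1, remainder 3

1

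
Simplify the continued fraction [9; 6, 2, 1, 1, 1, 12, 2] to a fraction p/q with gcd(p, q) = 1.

Start with 2.
12 + 1/(2/1) = 12 + 1/2 = 25/2
1 + 1/(25/2) = 1 + 2/25 = 27/25
1 + 1/(27/25) = 1 + 25/27 = 52/27
1 + 1/(52/27) = 1 + 27/52 = 79/52
2 + 1/(79/52) = 2 + 52/79 = 210/79
6 + 1/(210/79) = 6 + 79/210 = 1339/210
9 + 1/(1339/210) = 9 + 210/1339 = 12261/1339

12261/1339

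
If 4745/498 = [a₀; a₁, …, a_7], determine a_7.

5

Run the Euclidean algorithm, recording each quotient:
⌊4745/498⌋ = 9, remainder 263
⌊498/263⌋ = 1, remainder 235
⌊263/235⌋ = 1, remainder 28
⌊235/28⌋ = 8, remainder 11
⌊28/11⌋ = 2, remainder 6
⌊11/6⌋ = 1, remainder 5
⌊6/5⌋ = 1, remainder 1
⌊5/1⌋ = 5, remainder 0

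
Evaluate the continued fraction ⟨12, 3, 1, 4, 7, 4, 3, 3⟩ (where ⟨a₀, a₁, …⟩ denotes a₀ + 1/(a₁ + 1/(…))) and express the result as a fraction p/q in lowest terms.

Work from the innermost term outward:
Start with 3.
3 + 1/(3/1) = 3 + 1/3 = 10/3
4 + 1/(10/3) = 4 + 3/10 = 43/10
7 + 1/(43/10) = 7 + 10/43 = 311/43
4 + 1/(311/43) = 4 + 43/311 = 1287/311
1 + 1/(1287/311) = 1 + 311/1287 = 1598/1287
3 + 1/(1598/1287) = 3 + 1287/1598 = 6081/1598
12 + 1/(6081/1598) = 12 + 1598/6081 = 74570/6081

74570/6081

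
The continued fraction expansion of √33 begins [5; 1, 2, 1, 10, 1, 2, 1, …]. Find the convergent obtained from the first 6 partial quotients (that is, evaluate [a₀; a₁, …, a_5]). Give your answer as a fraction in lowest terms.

270/47

Use the convergent recurrence hₖ = aₖ·hₖ₋₁ + hₖ₋₂ (and likewise for the denominators kₖ):
a_0 = 5: 5/1
a_1 = 1: 6/1
a_2 = 2: 17/3
a_3 = 1: 23/4
a_4 = 10: 247/43
a_5 = 1: 270/47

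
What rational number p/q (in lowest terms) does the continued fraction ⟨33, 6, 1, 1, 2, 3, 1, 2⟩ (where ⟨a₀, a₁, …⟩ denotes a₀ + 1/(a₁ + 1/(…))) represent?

13327/402

Build up convergents one term at a time:
a_0 = 33: 33/1
a_1 = 6: 199/6
a_2 = 1: 232/7
a_3 = 1: 431/13
a_4 = 2: 1094/33
a_5 = 3: 3713/112
a_6 = 1: 4807/145
a_7 = 2: 13327/402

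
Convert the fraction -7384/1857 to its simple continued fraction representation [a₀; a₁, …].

⌊-7384/1857⌋ = -4, remainder 44
⌊1857/44⌋ = 42, remainder 9
⌊44/9⌋ = 4, remainder 8
⌊9/8⌋ = 1, remainder 1
⌊8/1⌋ = 8, remainder 0

[-4; 42, 4, 1, 8]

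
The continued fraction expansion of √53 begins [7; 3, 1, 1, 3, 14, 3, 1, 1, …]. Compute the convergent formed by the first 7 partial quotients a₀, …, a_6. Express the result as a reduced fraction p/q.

Starting at the tail and folding back:
Start with 3.
14 + 1/(3/1) = 14 + 1/3 = 43/3
3 + 1/(43/3) = 3 + 3/43 = 132/43
1 + 1/(132/43) = 1 + 43/132 = 175/132
1 + 1/(175/132) = 1 + 132/175 = 307/175
3 + 1/(307/175) = 3 + 175/307 = 1096/307
7 + 1/(1096/307) = 7 + 307/1096 = 7979/1096

7979/1096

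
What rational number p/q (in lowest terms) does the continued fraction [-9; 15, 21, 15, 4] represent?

-172739/19336

Build up convergents one term at a time:
a_0 = -9: -9/1
a_1 = 15: -134/15
a_2 = 21: -2823/316
a_3 = 15: -42479/4755
a_4 = 4: -172739/19336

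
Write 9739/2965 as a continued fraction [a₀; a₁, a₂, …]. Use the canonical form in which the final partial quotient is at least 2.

[3; 3, 1, 1, 18, 1, 2, 7]

⌊9739/2965⌋ = 3, remainder 844
⌊2965/844⌋ = 3, remainder 433
⌊844/433⌋ = 1, remainder 411
⌊433/411⌋ = 1, remainder 22
⌊411/22⌋ = 18, remainder 15
⌊22/15⌋ = 1, remainder 7
⌊15/7⌋ = 2, remainder 1
⌊7/1⌋ = 7, remainder 0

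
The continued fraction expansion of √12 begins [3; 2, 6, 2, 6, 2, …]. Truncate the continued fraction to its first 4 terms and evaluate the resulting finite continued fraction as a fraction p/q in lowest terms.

Start with 2.
6 + 1/(2/1) = 6 + 1/2 = 13/2
2 + 1/(13/2) = 2 + 2/13 = 28/13
3 + 1/(28/13) = 3 + 13/28 = 97/28

97/28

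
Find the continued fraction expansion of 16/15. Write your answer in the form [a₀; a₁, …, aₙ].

[1; 15]

⌊16/15⌋ = 1, remainder 1
⌊15/1⌋ = 15, remainder 0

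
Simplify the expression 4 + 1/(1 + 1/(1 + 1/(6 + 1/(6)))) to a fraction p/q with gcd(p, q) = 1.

Start with 6.
6 + 1/(6/1) = 6 + 1/6 = 37/6
1 + 1/(37/6) = 1 + 6/37 = 43/37
1 + 1/(43/37) = 1 + 37/43 = 80/43
4 + 1/(80/43) = 4 + 43/80 = 363/80

363/80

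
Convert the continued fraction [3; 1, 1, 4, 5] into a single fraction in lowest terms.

167/47

Starting at the tail and folding back:
Start with 5.
4 + 1/(5/1) = 4 + 1/5 = 21/5
1 + 1/(21/5) = 1 + 5/21 = 26/21
1 + 1/(26/21) = 1 + 21/26 = 47/26
3 + 1/(47/26) = 3 + 26/47 = 167/47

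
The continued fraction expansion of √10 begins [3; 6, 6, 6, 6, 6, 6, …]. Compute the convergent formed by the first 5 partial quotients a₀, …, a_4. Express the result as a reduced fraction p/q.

4443/1405

Work from the innermost term outward:
Start with 6.
6 + 1/(6/1) = 6 + 1/6 = 37/6
6 + 1/(37/6) = 6 + 6/37 = 228/37
6 + 1/(228/37) = 6 + 37/228 = 1405/228
3 + 1/(1405/228) = 3 + 228/1405 = 4443/1405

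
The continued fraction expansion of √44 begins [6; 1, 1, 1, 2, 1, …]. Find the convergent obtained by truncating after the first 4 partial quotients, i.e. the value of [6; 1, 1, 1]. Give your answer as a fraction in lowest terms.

20/3

a_0 = 6: 6/1
a_1 = 1: 7/1
a_2 = 1: 13/2
a_3 = 1: 20/3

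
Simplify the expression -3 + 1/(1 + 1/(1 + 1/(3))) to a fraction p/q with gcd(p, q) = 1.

Starting at the tail and folding back:
Start with 3.
1 + 1/(3/1) = 1 + 1/3 = 4/3
1 + 1/(4/3) = 1 + 3/4 = 7/4
-3 + 1/(7/4) = -3 + 4/7 = -17/7

-17/7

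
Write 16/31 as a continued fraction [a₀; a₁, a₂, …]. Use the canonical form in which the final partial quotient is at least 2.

16 = 0·31 + 16, so a_0 = 0
31 = 1·16 + 15, so a_1 = 1
16 = 1·15 + 1, so a_2 = 1
15 = 15·1 + 0, so a_3 = 15

[0; 1, 1, 15]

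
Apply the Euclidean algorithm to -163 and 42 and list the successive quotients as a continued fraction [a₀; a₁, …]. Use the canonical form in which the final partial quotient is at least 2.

[-4; 8, 2, 2]

-163 = -4·42 + 5, so a_0 = -4
42 = 8·5 + 2, so a_1 = 8
5 = 2·2 + 1, so a_2 = 2
2 = 2·1 + 0, so a_3 = 2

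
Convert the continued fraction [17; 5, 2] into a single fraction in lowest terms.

a_0 = 17: 17/1
a_1 = 5: 86/5
a_2 = 2: 189/11

189/11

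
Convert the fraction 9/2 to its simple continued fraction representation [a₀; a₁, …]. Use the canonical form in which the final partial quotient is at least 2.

[4; 2]

Run the Euclidean algorithm, recording each quotient:
9 ÷ 2 → quotient 4, remainder 1
2 ÷ 1 → quotient 2, remainder 0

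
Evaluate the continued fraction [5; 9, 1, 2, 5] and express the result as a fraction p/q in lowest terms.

791/155

Build up convergents one term at a time:
a_0 = 5: 5/1
a_1 = 9: 46/9
a_2 = 1: 51/10
a_3 = 2: 148/29
a_4 = 5: 791/155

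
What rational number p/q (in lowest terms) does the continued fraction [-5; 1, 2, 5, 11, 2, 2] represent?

Start with 2.
2 + 1/(2/1) = 2 + 1/2 = 5/2
11 + 1/(5/2) = 11 + 2/5 = 57/5
5 + 1/(57/5) = 5 + 5/57 = 290/57
2 + 1/(290/57) = 2 + 57/290 = 637/290
1 + 1/(637/290) = 1 + 290/637 = 927/637
-5 + 1/(927/637) = -5 + 637/927 = -3998/927

-3998/927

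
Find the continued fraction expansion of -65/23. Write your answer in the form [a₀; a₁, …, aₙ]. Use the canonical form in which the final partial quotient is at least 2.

[-3; 5, 1, 3]

Repeatedly divide and take the remainder:
⌊-65/23⌋ = -3, remainder 4
⌊23/4⌋ = 5, remainder 3
⌊4/3⌋ = 1, remainder 1
⌊3/1⌋ = 3, remainder 0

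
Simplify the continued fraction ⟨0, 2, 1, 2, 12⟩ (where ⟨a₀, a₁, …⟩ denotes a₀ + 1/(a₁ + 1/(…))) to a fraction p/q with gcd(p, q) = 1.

37/99

a_0 = 0: 0/1
a_1 = 2: 1/2
a_2 = 1: 1/3
a_3 = 2: 3/8
a_4 = 12: 37/99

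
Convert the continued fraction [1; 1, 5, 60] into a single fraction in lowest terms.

662/361

Build up convergents one term at a time:
a_0 = 1: 1/1
a_1 = 1: 2/1
a_2 = 5: 11/6
a_3 = 60: 662/361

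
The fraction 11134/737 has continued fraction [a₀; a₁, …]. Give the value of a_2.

3

11134 ÷ 737 → quotient 15, remainder 79
737 ÷ 79 → quotient 9, remainder 26
79 ÷ 26 → quotient 3, remainder 1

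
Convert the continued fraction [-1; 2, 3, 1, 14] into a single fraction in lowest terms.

-74/133

Start with 14.
1 + 1/(14/1) = 1 + 1/14 = 15/14
3 + 1/(15/14) = 3 + 14/15 = 59/15
2 + 1/(59/15) = 2 + 15/59 = 133/59
-1 + 1/(133/59) = -1 + 59/133 = -74/133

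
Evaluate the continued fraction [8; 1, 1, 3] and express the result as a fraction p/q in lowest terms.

a_0 = 8: 8/1
a_1 = 1: 9/1
a_2 = 1: 17/2
a_3 = 3: 60/7

60/7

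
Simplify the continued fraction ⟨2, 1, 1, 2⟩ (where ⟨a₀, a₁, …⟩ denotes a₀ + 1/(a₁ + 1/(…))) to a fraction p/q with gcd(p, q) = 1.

Start with 2.
1 + 1/(2/1) = 1 + 1/2 = 3/2
1 + 1/(3/2) = 1 + 2/3 = 5/3
2 + 1/(5/3) = 2 + 3/5 = 13/5

13/5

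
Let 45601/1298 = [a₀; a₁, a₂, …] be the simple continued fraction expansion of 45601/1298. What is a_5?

45601 = 35·1298 + 171, so a_0 = 35
1298 = 7·171 + 101, so a_1 = 7
171 = 1·101 + 70, so a_2 = 1
101 = 1·70 + 31, so a_3 = 1
70 = 2·31 + 8, so a_4 = 2
31 = 3·8 + 7, so a_5 = 3

3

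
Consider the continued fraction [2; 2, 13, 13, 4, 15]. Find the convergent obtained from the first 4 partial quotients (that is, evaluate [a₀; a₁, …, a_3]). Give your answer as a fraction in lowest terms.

876/353

a_0 = 2: 2/1
a_1 = 2: 5/2
a_2 = 13: 67/27
a_3 = 13: 876/353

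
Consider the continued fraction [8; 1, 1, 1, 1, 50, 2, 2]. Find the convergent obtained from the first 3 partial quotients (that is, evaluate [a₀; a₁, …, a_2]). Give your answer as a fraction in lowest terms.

17/2

a_0 = 8: 8/1
a_1 = 1: 9/1
a_2 = 1: 17/2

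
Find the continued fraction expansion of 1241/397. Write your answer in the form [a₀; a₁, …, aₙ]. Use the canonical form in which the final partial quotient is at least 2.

⌊1241/397⌋ = 3, remainder 50
⌊397/50⌋ = 7, remainder 47
⌊50/47⌋ = 1, remainder 3
⌊47/3⌋ = 15, remainder 2
⌊3/2⌋ = 1, remainder 1
⌊2/1⌋ = 2, remainder 0

[3; 7, 1, 15, 1, 2]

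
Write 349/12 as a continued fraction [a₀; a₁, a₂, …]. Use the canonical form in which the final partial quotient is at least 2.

[29; 12]

Repeatedly divide and take the remainder:
349 = 29·12 + 1, so a_0 = 29
12 = 12·1 + 0, so a_1 = 12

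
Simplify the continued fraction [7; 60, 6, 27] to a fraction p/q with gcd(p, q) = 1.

Start with 27.
6 + 1/(27/1) = 6 + 1/27 = 163/27
60 + 1/(163/27) = 60 + 27/163 = 9807/163
7 + 1/(9807/163) = 7 + 163/9807 = 68812/9807

68812/9807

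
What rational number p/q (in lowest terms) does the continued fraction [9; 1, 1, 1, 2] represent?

Collapse the nested fraction from the inside out:
Start with 2.
1 + 1/(2/1) = 1 + 1/2 = 3/2
1 + 1/(3/2) = 1 + 2/3 = 5/3
1 + 1/(5/3) = 1 + 3/5 = 8/5
9 + 1/(8/5) = 9 + 5/8 = 77/8

77/8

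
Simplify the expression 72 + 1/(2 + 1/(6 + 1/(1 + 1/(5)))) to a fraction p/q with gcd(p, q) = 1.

Start with 5.
1 + 1/(5/1) = 1 + 1/5 = 6/5
6 + 1/(6/5) = 6 + 5/6 = 41/6
2 + 1/(41/6) = 2 + 6/41 = 88/41
72 + 1/(88/41) = 72 + 41/88 = 6377/88

6377/88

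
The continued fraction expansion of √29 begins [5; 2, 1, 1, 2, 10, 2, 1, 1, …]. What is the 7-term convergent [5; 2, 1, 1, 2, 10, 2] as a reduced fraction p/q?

1524/283

Start with 2.
10 + 1/(2/1) = 10 + 1/2 = 21/2
2 + 1/(21/2) = 2 + 2/21 = 44/21
1 + 1/(44/21) = 1 + 21/44 = 65/44
1 + 1/(65/44) = 1 + 44/65 = 109/65
2 + 1/(109/65) = 2 + 65/109 = 283/109
5 + 1/(283/109) = 5 + 109/283 = 1524/283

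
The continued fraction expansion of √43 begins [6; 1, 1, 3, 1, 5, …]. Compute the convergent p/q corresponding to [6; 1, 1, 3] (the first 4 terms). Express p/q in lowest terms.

Start with 3.
1 + 1/(3/1) = 1 + 1/3 = 4/3
1 + 1/(4/3) = 1 + 3/4 = 7/4
6 + 1/(7/4) = 6 + 4/7 = 46/7

46/7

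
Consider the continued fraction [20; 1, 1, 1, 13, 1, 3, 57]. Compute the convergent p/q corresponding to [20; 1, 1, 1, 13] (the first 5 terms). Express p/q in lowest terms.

847/41

Build up convergents one term at a time:
a_0 = 20: 20/1
a_1 = 1: 21/1
a_2 = 1: 41/2
a_3 = 1: 62/3
a_4 = 13: 847/41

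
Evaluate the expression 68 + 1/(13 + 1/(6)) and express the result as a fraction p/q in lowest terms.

5378/79

Start with 6.
13 + 1/(6/1) = 13 + 1/6 = 79/6
68 + 1/(79/6) = 68 + 6/79 = 5378/79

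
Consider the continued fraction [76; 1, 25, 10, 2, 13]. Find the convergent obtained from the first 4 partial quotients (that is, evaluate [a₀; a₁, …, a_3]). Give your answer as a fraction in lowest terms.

a_0 = 76: 76/1
a_1 = 1: 77/1
a_2 = 25: 2001/26
a_3 = 10: 20087/261

20087/261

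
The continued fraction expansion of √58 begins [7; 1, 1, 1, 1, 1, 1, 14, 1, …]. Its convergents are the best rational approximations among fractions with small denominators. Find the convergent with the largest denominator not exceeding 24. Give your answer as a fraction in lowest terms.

99/13

a_0 = 7: 7/1  (≤ bound)
a_1 = 1: 8/1  (≤ bound)
a_2 = 1: 15/2  (≤ bound)
a_3 = 1: 23/3  (≤ bound)
a_4 = 1: 38/5  (≤ bound)
a_5 = 1: 61/8  (≤ bound)
a_6 = 1: 99/13  (≤ bound)
a_7 = 14: 1447/190  (> 24, stop)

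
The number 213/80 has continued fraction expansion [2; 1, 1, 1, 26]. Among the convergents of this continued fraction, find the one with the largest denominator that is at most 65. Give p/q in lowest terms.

List convergents until the denominator exceeds the bound:
a_0 = 2: 2/1  (≤ bound)
a_1 = 1: 3/1  (≤ bound)
a_2 = 1: 5/2  (≤ bound)
a_3 = 1: 8/3  (≤ bound)
a_4 = 26: 213/80  (> 65, stop)

8/3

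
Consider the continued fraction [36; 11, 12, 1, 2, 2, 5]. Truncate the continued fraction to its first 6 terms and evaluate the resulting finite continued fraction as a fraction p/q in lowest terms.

Compute successive convergents:
a_0 = 36: 36/1
a_1 = 11: 397/11
a_2 = 12: 4800/133
a_3 = 1: 5197/144
a_4 = 2: 15194/421
a_5 = 2: 35585/986

35585/986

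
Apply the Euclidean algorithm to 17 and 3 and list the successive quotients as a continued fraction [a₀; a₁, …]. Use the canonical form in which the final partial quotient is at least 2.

Apply division with remainder until the remainder is 0:
17 = 5·3 + 2, so a_0 = 5
3 = 1·2 + 1, so a_1 = 1
2 = 2·1 + 0, so a_2 = 2

[5; 1, 2]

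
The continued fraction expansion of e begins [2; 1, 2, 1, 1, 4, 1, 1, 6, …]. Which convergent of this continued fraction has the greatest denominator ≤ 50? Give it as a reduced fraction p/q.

List convergents until the denominator exceeds the bound:
a_0 = 2: 2/1  (≤ bound)
a_1 = 1: 3/1  (≤ bound)
a_2 = 2: 8/3  (≤ bound)
a_3 = 1: 11/4  (≤ bound)
a_4 = 1: 19/7  (≤ bound)
a_5 = 4: 87/32  (≤ bound)
a_6 = 1: 106/39  (≤ bound)
a_7 = 1: 193/71  (> 50, stop)

106/39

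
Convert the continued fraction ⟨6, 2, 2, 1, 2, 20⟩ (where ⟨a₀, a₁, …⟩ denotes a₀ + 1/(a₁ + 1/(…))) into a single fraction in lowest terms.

2485/387

Compute successive convergents:
a_0 = 6: 6/1
a_1 = 2: 13/2
a_2 = 2: 32/5
a_3 = 1: 45/7
a_4 = 2: 122/19
a_5 = 20: 2485/387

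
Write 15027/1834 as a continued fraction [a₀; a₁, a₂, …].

Run the Euclidean algorithm, recording each quotient:
⌊15027/1834⌋ = 8, remainder 355
⌊1834/355⌋ = 5, remainder 59
⌊355/59⌋ = 6, remainder 1
⌊59/1⌋ = 59, remainder 0

[8; 5, 6, 59]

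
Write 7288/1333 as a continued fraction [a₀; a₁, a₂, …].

[5; 2, 7, 6, 4, 1, 2]

⌊7288/1333⌋ = 5, remainder 623
⌊1333/623⌋ = 2, remainder 87
⌊623/87⌋ = 7, remainder 14
⌊87/14⌋ = 6, remainder 3
⌊14/3⌋ = 4, remainder 2
⌊3/2⌋ = 1, remainder 1
⌊2/1⌋ = 2, remainder 0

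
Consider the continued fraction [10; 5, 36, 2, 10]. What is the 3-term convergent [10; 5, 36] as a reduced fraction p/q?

1846/181

a_0 = 10: 10/1
a_1 = 5: 51/5
a_2 = 36: 1846/181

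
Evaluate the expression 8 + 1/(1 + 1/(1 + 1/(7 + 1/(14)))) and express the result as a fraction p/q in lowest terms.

Collapse the nested fraction from the inside out:
Start with 14.
7 + 1/(14/1) = 7 + 1/14 = 99/14
1 + 1/(99/14) = 1 + 14/99 = 113/99
1 + 1/(113/99) = 1 + 99/113 = 212/113
8 + 1/(212/113) = 8 + 113/212 = 1809/212

1809/212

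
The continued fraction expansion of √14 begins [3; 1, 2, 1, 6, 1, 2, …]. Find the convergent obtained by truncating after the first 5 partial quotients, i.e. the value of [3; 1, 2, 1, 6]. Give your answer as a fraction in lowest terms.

101/27

Collapse the nested fraction from the inside out:
Start with 6.
1 + 1/(6/1) = 1 + 1/6 = 7/6
2 + 1/(7/6) = 2 + 6/7 = 20/7
1 + 1/(20/7) = 1 + 7/20 = 27/20
3 + 1/(27/20) = 3 + 20/27 = 101/27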